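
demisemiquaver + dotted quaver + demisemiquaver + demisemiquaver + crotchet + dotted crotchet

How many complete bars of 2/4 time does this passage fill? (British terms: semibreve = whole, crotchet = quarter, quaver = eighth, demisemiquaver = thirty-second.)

1

One bar of 2/4 = 16 thirty-second notes.
In thirty-second notes: demisemiquaver = 1; dotted quaver = 6; demisemiquaver = 1; demisemiquaver = 1; crotchet = 8; dotted crotchet = 12.
Total: 1 + 6 + 1 + 1 + 8 + 12 = 29.
29 ÷ 16 = 1 complete bar with 13 left over.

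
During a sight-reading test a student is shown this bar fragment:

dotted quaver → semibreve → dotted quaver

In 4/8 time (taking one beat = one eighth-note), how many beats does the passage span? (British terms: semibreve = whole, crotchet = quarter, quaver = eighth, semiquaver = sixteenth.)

11

One eighth-note beat = 2 sixteenth notes.
Express everything in sixteenth notes: dotted quaver = 3; semibreve = 16; dotted quaver = 3.
Total: 3 + 16 + 3 = 22.
22 ÷ 2 = 11 beats.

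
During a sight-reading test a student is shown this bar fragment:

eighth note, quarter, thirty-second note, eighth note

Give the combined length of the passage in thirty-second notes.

17

In thirty-second notes: eighth note = 4; quarter = 8; thirty-second note = 1; eighth note = 4.
Total: 4 + 8 + 1 + 4 = 17 thirty-second notes.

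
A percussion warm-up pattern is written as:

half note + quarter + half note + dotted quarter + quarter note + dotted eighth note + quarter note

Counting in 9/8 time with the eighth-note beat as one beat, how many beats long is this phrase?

18.5

One eighth-note beat = 2 sixteenth notes.
Convert each value to sixteenth notes: half note = 8; quarter = 4; half note = 8; dotted quarter = 6; quarter note = 4; dotted eighth note = 3; quarter note = 4.
Total: 8 + 4 + 8 + 6 + 4 + 3 + 4 = 37.
37 ÷ 2 = 18.5 beats.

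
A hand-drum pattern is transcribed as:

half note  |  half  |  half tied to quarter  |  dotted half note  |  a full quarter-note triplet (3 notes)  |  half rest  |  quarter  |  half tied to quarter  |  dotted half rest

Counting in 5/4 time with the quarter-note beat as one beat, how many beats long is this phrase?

21

One quarter-note beat = 2 eighth notes.
Express everything in eighth notes: half note = 4; half = 4; half tied to quarter (half + quarter) = 6; dotted half note = 6; a full quarter-note triplet (3 notes) (three triplet quarters span one half) = 4; half rest = 4; quarter = 2; half tied to quarter (half + quarter) = 6; dotted half rest = 6.
Total: 4 + 4 + 6 + 6 + 4 + 4 + 2 + 6 + 6 = 42.
42 ÷ 2 = 21 beats.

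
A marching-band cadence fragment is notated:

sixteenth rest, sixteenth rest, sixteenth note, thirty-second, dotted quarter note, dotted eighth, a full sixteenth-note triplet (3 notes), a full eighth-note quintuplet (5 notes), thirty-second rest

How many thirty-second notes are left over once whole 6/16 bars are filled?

10

One bar of 6/16 = 12 thirty-second notes.
In thirty-second notes: sixteenth rest = 2; sixteenth rest = 2; sixteenth note = 2; thirty-second = 1; dotted quarter note = 12; dotted eighth = 6; a full sixteenth-note triplet (3 notes) (three triplet sixteenths span one eighth) = 4; a full eighth-note quintuplet (5 notes) (five quintuplet eighths span one half) = 16; thirty-second rest = 1.
Sum: 2 + 2 + 2 + 1 + 12 + 6 + 4 + 16 + 1 = 46.
46 ÷ 12 = 3 complete bars with 10 thirty-second notes remaining.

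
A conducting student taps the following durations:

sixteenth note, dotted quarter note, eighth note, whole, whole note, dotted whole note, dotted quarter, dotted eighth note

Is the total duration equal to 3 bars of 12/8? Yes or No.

One bar of 12/8 = 24 sixteenth notes, so 3 bars = 72.
Express everything in sixteenth notes: sixteenth note = 1; dotted quarter note = 6; eighth note = 2; whole = 16; whole note = 16; dotted whole note = 24; dotted quarter = 6; dotted eighth note = 3.
Total: 1 + 6 + 2 + 16 + 16 + 24 + 6 + 3 = 74.
74 exceeds 72, so the answer is No.

No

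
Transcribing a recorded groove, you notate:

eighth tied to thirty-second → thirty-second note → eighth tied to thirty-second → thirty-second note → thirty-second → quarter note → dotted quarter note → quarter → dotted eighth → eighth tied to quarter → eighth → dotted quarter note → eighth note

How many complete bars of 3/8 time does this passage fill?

6

One bar of 3/8 = 12 thirty-second notes.
Express everything in thirty-second notes: eighth tied to thirty-second (eighth + thirty-second) = 5; thirty-second note = 1; eighth tied to thirty-second (eighth + thirty-second) = 5; thirty-second note = 1; thirty-second = 1; quarter note = 8; dotted quarter note = 12; quarter = 8; dotted eighth = 6; eighth tied to quarter (eighth + quarter) = 12; eighth = 4; dotted quarter note = 12; eighth note = 4.
Altogether 5 + 1 + 5 + 1 + 1 + 8 + 12 + 8 + 6 + 12 + 4 + 12 + 4 = 79.
79 ÷ 12 = 6 complete bars with 7 left over.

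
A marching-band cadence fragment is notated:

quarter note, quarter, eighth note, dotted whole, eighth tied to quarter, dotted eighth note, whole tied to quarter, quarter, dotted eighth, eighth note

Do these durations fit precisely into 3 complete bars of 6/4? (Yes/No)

Yes

One bar of 6/4 = 24 sixteenth notes, so 3 bars = 72.
Express everything in sixteenth notes: quarter note = 4; quarter = 4; eighth note = 2; dotted whole = 24; eighth tied to quarter (eighth + quarter) = 6; dotted eighth note = 3; whole tied to quarter (whole + quarter) = 20; quarter = 4; dotted eighth = 3; eighth note = 2.
Altogether 4 + 4 + 2 + 24 + 6 + 3 + 20 + 4 + 3 + 2 = 72.
72 equals 72, so the answer is Yes.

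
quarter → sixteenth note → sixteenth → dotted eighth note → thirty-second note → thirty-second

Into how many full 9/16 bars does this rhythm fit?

One bar of 9/16 = 18 thirty-second notes.
Each duration in thirty-second notes: quarter = 8; sixteenth note = 2; sixteenth = 2; dotted eighth note = 6; thirty-second note = 1; thirty-second = 1.
Adding: 8 + 2 + 2 + 6 + 1 + 1 = 20.
20 ÷ 18 = 1 complete bar with 2 left over.

1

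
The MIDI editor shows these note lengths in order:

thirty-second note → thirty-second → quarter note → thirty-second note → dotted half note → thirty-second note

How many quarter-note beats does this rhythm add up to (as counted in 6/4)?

One quarter-note beat = 8 thirty-second notes.
In thirty-second notes: thirty-second note = 1; thirty-second = 1; quarter note = 8; thirty-second note = 1; dotted half note = 24; thirty-second note = 1.
Sum: 1 + 1 + 8 + 1 + 24 + 1 = 36.
36 ÷ 8 = 4.5 beats.

4.5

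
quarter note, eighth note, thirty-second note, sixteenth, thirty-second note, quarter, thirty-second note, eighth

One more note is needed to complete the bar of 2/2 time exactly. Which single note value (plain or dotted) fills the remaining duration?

The bar of 2/2 = 32 thirty-second notes.
Working in thirty-second notes: quarter note = 8; eighth note = 4; thirty-second note = 1; sixteenth = 2; thirty-second note = 1; quarter = 8; thirty-second note = 1; eighth = 4.
Adding: 8 + 4 + 1 + 2 + 1 + 8 + 1 + 4 = 29.
Remaining: 32 − 29 = 3 thirty-second notes, which is a dotted sixteenth note.

dotted sixteenth note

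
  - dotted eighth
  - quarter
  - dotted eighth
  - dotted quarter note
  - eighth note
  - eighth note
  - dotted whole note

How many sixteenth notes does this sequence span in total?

Express everything in sixteenth notes: dotted eighth = 3; quarter = 4; dotted eighth = 3; dotted quarter note = 6; eighth note = 2; eighth note = 2; dotted whole note = 24.
Total: 3 + 4 + 3 + 6 + 2 + 2 + 24 = 44 sixteenth notes.

44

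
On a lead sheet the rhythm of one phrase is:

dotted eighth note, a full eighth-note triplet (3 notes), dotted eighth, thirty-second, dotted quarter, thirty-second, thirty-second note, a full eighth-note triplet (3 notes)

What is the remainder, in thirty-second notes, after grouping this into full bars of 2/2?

11

One bar of 2/2 = 32 thirty-second notes.
Convert each value to thirty-second notes: dotted eighth note = 6; a full eighth-note triplet (3 notes) (three triplet eighths span one quarter) = 8; dotted eighth = 6; thirty-second = 1; dotted quarter = 12; thirty-second = 1; thirty-second note = 1; a full eighth-note triplet (3 notes) (three triplet eighths span one quarter) = 8.
Adding: 6 + 8 + 6 + 1 + 12 + 1 + 1 + 8 = 43.
43 ÷ 32 = 1 complete bar with 11 thirty-second notes remaining.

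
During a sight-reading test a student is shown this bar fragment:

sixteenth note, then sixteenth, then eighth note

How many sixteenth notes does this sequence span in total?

4

Convert each value to sixteenth notes: sixteenth note = 1; sixteenth = 1; eighth note = 2.
Total: 1 + 1 + 2 = 4 sixteenth notes.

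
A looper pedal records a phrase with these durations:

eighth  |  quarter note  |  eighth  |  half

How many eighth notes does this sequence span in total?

8

Working in eighth notes: eighth = 1; quarter note = 2; eighth = 1; half = 4.
Altogether 1 + 2 + 1 + 4 = 8 eighth notes.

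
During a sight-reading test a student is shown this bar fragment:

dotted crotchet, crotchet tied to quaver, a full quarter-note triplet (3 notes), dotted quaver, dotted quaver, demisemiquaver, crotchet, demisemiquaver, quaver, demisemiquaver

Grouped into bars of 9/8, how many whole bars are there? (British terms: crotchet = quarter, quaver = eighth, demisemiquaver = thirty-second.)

1

One bar of 9/8 = 36 thirty-second notes.
Convert each value to thirty-second notes: dotted crotchet = 12; crotchet tied to quaver (crotchet + quaver) = 12; a full quarter-note triplet (3 notes) (three triplet quarters span one half) = 16; dotted quaver = 6; dotted quaver = 6; demisemiquaver = 1; crotchet = 8; demisemiquaver = 1; quaver = 4; demisemiquaver = 1.
Total: 12 + 12 + 16 + 6 + 6 + 1 + 8 + 1 + 4 + 1 = 67.
67 ÷ 36 = 1 complete bar with 31 left over.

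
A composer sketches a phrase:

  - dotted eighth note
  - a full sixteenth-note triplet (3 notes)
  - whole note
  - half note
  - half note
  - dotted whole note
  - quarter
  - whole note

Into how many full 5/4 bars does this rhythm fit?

One bar of 5/4 = 20 sixteenth notes.
In sixteenth notes: dotted eighth note = 3; a full sixteenth-note triplet (3 notes) (three triplet sixteenths span one eighth) = 2; whole note = 16; half note = 8; half note = 8; dotted whole note = 24; quarter = 4; whole note = 16.
Altogether 3 + 2 + 16 + 8 + 8 + 24 + 4 + 16 = 81.
81 ÷ 20 = 4 complete bars with 1 left over.

4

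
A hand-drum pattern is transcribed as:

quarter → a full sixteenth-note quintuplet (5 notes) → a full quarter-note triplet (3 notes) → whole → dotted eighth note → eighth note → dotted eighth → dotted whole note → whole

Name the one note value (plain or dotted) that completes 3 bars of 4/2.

whole note

3 bars of 4/2 = 96 sixteenth notes.
Express everything in sixteenth notes: quarter = 4; a full sixteenth-note quintuplet (5 notes) (five quintuplet sixteenths span one quarter) = 4; a full quarter-note triplet (3 notes) (three triplet quarters span one half) = 8; whole = 16; dotted eighth note = 3; eighth note = 2; dotted eighth = 3; dotted whole note = 24; whole = 16.
Altogether 4 + 4 + 8 + 16 + 3 + 2 + 3 + 24 + 16 = 80.
Remaining: 96 − 80 = 16 sixteenth notes, which is a whole note.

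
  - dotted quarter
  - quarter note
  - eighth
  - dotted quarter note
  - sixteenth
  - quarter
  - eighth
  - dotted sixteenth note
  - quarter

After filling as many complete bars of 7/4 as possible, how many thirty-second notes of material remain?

5

One bar of 7/4 = 56 thirty-second notes.
Working in thirty-second notes: dotted quarter = 12; quarter note = 8; eighth = 4; dotted quarter note = 12; sixteenth = 2; quarter = 8; eighth = 4; dotted sixteenth note = 3; quarter = 8.
Total: 12 + 8 + 4 + 12 + 2 + 8 + 4 + 3 + 8 = 61.
61 ÷ 56 = 1 complete bar with 5 thirty-second notes remaining.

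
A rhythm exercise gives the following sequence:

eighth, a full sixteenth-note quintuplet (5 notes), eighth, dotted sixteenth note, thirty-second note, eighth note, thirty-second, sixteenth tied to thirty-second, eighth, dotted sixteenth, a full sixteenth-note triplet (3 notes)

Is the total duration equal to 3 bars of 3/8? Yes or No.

One bar of 3/8 = 12 thirty-second notes, so 3 bars = 36.
Express everything in thirty-second notes: eighth = 4; a full sixteenth-note quintuplet (5 notes) (five quintuplet sixteenths span one quarter) = 8; eighth = 4; dotted sixteenth note = 3; thirty-second note = 1; eighth note = 4; thirty-second = 1; sixteenth tied to thirty-second (sixteenth + thirty-second) = 3; eighth = 4; dotted sixteenth = 3; a full sixteenth-note triplet (3 notes) (three triplet sixteenths span one eighth) = 4.
Sum: 4 + 8 + 4 + 3 + 1 + 4 + 1 + 3 + 4 + 3 + 4 = 39.
39 exceeds 36, so the answer is No.

No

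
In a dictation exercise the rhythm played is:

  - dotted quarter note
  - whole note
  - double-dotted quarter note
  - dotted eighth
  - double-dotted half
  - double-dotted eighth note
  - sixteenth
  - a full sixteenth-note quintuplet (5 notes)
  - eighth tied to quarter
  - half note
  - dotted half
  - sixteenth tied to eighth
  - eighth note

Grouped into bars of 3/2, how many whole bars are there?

3

One bar of 3/2 = 48 thirty-second notes.
Working in thirty-second notes: dotted quarter note = 12; whole note = 32; double-dotted quarter note = 14; dotted eighth = 6; double-dotted half = 28; double-dotted eighth note = 7; sixteenth = 2; a full sixteenth-note quintuplet (5 notes) (five quintuplet sixteenths span one quarter) = 8; eighth tied to quarter (eighth + quarter) = 12; half note = 16; dotted half = 24; sixteenth tied to eighth (sixteenth + eighth) = 6; eighth note = 4.
Adding: 12 + 32 + 14 + 6 + 28 + 7 + 2 + 8 + 12 + 16 + 24 + 6 + 4 = 171.
171 ÷ 48 = 3 complete bars with 27 left over.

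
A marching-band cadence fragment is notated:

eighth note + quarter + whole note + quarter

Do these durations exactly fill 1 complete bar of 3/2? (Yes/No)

No

One bar of 3/2 = 12 eighth notes.
Convert each value to eighth notes: eighth note = 1; quarter = 2; whole note = 8; quarter = 2.
Adding: 1 + 2 + 8 + 2 = 13.
13 exceeds 12, so the answer is No.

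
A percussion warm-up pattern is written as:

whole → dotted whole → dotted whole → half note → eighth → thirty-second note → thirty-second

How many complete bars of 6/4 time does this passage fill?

One bar of 6/4 = 48 thirty-second notes.
Convert each value to thirty-second notes: whole = 32; dotted whole = 48; dotted whole = 48; half note = 16; eighth = 4; thirty-second note = 1; thirty-second = 1.
Altogether 32 + 48 + 48 + 16 + 4 + 1 + 1 = 150.
150 ÷ 48 = 3 complete bars with 6 left over.

3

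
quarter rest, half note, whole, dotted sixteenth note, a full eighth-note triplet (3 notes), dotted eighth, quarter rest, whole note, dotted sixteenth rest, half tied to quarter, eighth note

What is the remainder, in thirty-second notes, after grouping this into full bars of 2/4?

One bar of 2/4 = 16 thirty-second notes.
Working in thirty-second notes: quarter rest = 8; half note = 16; whole = 32; dotted sixteenth note = 3; a full eighth-note triplet (3 notes) (three triplet eighths span one quarter) = 8; dotted eighth = 6; quarter rest = 8; whole note = 32; dotted sixteenth rest = 3; half tied to quarter (half + quarter) = 24; eighth note = 4.
Sum: 8 + 16 + 32 + 3 + 8 + 6 + 8 + 32 + 3 + 24 + 4 = 144.
144 ÷ 16 = 9 complete bars with 0 thirty-second notes remaining.

0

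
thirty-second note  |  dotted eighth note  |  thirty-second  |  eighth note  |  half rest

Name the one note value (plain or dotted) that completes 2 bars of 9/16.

quarter note

2 bars of 9/16 = 36 thirty-second notes.
Express everything in thirty-second notes: thirty-second note = 1; dotted eighth note = 6; thirty-second = 1; eighth note = 4; half rest = 16.
Sum: 1 + 6 + 1 + 4 + 16 = 28.
Remaining: 36 − 28 = 8 thirty-second notes, which is a quarter note.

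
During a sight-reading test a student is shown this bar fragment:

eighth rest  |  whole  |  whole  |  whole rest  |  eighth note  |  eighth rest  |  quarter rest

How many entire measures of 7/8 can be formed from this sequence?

4

One bar of 7/8 = 7 eighth notes.
Working in eighth notes: eighth rest = 1; whole = 8; whole = 8; whole rest = 8; eighth note = 1; eighth rest = 1; quarter rest = 2.
Total: 1 + 8 + 8 + 8 + 1 + 1 + 2 = 29.
29 ÷ 7 = 4 complete bars with 1 left over.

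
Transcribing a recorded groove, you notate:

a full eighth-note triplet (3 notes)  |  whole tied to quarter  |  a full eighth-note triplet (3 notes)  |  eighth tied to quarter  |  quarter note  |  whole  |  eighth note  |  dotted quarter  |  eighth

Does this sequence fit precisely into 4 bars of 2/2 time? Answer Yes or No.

Yes

One bar of 2/2 = 8 eighth notes, so 4 bars = 32.
Each duration in eighth notes: a full eighth-note triplet (3 notes) (three triplet eighths span one quarter) = 2; whole tied to quarter (whole + quarter) = 10; a full eighth-note triplet (3 notes) (three triplet eighths span one quarter) = 2; eighth tied to quarter (eighth + quarter) = 3; quarter note = 2; whole = 8; eighth note = 1; dotted quarter = 3; eighth = 1.
Total: 2 + 10 + 2 + 3 + 2 + 8 + 1 + 3 + 1 = 32.
32 equals 32, so the answer is Yes.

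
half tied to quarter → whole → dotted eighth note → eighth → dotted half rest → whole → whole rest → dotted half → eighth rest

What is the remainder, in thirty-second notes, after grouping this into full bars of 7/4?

One bar of 7/4 = 28 sixteenth notes.
Working in sixteenth notes: half tied to quarter (half + quarter) = 12; whole = 16; dotted eighth note = 3; eighth = 2; dotted half rest = 12; whole = 16; whole rest = 16; dotted half = 12; eighth rest = 2.
Total: 12 + 16 + 3 + 2 + 12 + 16 + 16 + 12 + 2 = 91.
91 ÷ 28 = 3 complete bars with 7 sixteenth notes remaining = 14 thirty-second notes.

14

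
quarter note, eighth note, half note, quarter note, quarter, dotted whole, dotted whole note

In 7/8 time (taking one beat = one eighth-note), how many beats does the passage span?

One eighth-note beat = 2 sixteenth notes.
Express everything in sixteenth notes: quarter note = 4; eighth note = 2; half note = 8; quarter note = 4; quarter = 4; dotted whole = 24; dotted whole note = 24.
Total: 4 + 2 + 8 + 4 + 4 + 24 + 24 = 70.
70 ÷ 2 = 35 beats.

35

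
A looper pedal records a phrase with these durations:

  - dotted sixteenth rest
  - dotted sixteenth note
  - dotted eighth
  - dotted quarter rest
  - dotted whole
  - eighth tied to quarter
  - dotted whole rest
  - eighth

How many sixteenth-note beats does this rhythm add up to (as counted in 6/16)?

68

One sixteenth-note beat = 2 thirty-second notes.
Working in thirty-second notes: dotted sixteenth rest = 3; dotted sixteenth note = 3; dotted eighth = 6; dotted quarter rest = 12; dotted whole = 48; eighth tied to quarter (eighth + quarter) = 12; dotted whole rest = 48; eighth = 4.
Total: 3 + 3 + 6 + 12 + 48 + 12 + 48 + 4 = 136.
136 ÷ 2 = 68 beats.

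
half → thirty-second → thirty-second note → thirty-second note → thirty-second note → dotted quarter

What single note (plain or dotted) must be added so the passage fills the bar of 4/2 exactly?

whole note

The bar of 4/2 = 64 thirty-second notes.
Working in thirty-second notes: half = 16; thirty-second = 1; thirty-second note = 1; thirty-second note = 1; thirty-second note = 1; dotted quarter = 12.
Altogether 16 + 1 + 1 + 1 + 1 + 12 = 32.
Remaining: 64 − 32 = 32 thirty-second notes, which is a whole note.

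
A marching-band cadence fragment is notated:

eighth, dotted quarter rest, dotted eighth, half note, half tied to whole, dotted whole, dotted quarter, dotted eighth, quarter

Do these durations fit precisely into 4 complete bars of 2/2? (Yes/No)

No

One bar of 2/2 = 16 sixteenth notes, so 4 bars = 64.
In sixteenth notes: eighth = 2; dotted quarter rest = 6; dotted eighth = 3; half note = 8; half tied to whole (half + whole) = 24; dotted whole = 24; dotted quarter = 6; dotted eighth = 3; quarter = 4.
Altogether 2 + 6 + 3 + 8 + 24 + 24 + 6 + 3 + 4 = 80.
80 exceeds 64, so the answer is No.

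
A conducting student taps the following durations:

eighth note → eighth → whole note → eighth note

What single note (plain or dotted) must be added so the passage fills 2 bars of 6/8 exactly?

2 bars of 6/8 = 12 eighth notes.
Working in eighth notes: eighth note = 1; eighth = 1; whole note = 8; eighth note = 1.
Altogether 1 + 1 + 8 + 1 = 11.
Remaining: 12 − 11 = 1 eighth note, which is a eighth note.

eighth note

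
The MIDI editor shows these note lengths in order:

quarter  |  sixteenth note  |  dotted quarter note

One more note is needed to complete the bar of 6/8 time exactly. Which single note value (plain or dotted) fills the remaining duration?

sixteenth note

The bar of 6/8 = 12 sixteenth notes.
Each duration in sixteenth notes: quarter = 4; sixteenth note = 1; dotted quarter note = 6.
Adding: 4 + 1 + 6 = 11.
Remaining: 12 − 11 = 1 sixteenth note, which is a sixteenth note.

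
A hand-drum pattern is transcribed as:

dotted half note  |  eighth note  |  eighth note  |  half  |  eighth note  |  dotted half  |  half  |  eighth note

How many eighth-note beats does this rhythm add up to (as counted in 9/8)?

One eighth-note beat = 2 sixteenth notes.
In sixteenth notes: dotted half note = 12; eighth note = 2; eighth note = 2; half = 8; eighth note = 2; dotted half = 12; half = 8; eighth note = 2.
Sum: 12 + 2 + 2 + 8 + 2 + 12 + 8 + 2 = 48.
48 ÷ 2 = 24 beats.

24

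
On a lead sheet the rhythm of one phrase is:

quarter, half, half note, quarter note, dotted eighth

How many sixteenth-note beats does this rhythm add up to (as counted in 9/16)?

27

One sixteenth-note beat = 2 thirty-second notes.
In thirty-second notes: quarter = 8; half = 16; half note = 16; quarter note = 8; dotted eighth = 6.
Altogether 8 + 16 + 16 + 8 + 6 = 54.
54 ÷ 2 = 27 beats.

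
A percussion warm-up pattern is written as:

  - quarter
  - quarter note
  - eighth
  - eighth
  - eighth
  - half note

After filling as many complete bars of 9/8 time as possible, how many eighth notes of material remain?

2

One bar of 9/8 = 9 eighth notes.
Express everything in eighth notes: quarter = 2; quarter note = 2; eighth = 1; eighth = 1; eighth = 1; half note = 4.
Adding: 2 + 2 + 1 + 1 + 1 + 4 = 11.
11 ÷ 9 = 1 complete bar with 2 eighth notes remaining.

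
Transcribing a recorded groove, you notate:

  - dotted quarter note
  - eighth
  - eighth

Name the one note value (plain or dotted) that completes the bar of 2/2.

The bar of 2/2 = 8 eighth notes.
Working in eighth notes: dotted quarter note = 3; eighth = 1; eighth = 1.
Adding: 3 + 1 + 1 = 5.
Remaining: 8 − 5 = 3 eighth notes, which is a dotted quarter note.

dotted quarter note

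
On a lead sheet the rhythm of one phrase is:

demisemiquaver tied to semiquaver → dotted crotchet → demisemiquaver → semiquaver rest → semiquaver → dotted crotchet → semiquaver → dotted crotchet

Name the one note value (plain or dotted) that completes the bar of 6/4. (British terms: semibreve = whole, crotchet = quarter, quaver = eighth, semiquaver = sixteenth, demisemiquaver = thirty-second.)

The bar of 6/4 = 48 thirty-second notes.
Each duration in thirty-second notes: demisemiquaver tied to semiquaver (demisemiquaver + semiquaver) = 3; dotted crotchet = 12; demisemiquaver = 1; semiquaver rest = 2; semiquaver = 2; dotted crotchet = 12; semiquaver = 2; dotted crotchet = 12.
Adding: 3 + 12 + 1 + 2 + 2 + 12 + 2 + 12 = 46.
Remaining: 48 − 46 = 2 thirty-second notes, which is a sixteenth note.

sixteenth note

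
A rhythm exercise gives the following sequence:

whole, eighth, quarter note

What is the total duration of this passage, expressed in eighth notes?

11

Convert each value to eighth notes: whole = 8; eighth = 1; quarter note = 2.
Adding: 8 + 1 + 2 = 11 eighth notes.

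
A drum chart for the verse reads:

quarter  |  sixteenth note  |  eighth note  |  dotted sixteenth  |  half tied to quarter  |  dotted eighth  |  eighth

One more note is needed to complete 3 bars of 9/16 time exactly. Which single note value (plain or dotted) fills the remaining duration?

dotted sixteenth note

3 bars of 9/16 = 54 thirty-second notes.
Working in thirty-second notes: quarter = 8; sixteenth note = 2; eighth note = 4; dotted sixteenth = 3; half tied to quarter (half + quarter) = 24; dotted eighth = 6; eighth = 4.
Total: 8 + 2 + 4 + 3 + 24 + 6 + 4 = 51.
Remaining: 54 − 51 = 3 thirty-second notes, which is a dotted sixteenth note.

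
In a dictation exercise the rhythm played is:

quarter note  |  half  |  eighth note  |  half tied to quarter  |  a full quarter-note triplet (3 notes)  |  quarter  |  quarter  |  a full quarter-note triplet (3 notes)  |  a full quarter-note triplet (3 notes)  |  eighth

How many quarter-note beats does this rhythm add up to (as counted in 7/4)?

15

One quarter-note beat = 2 eighth notes.
Convert each value to eighth notes: quarter note = 2; half = 4; eighth note = 1; half tied to quarter (half + quarter) = 6; a full quarter-note triplet (3 notes) (three triplet quarters span one half) = 4; quarter = 2; quarter = 2; a full quarter-note triplet (3 notes) (three triplet quarters span one half) = 4; a full quarter-note triplet (3 notes) (three triplet quarters span one half) = 4; eighth = 1.
Sum: 2 + 4 + 1 + 6 + 4 + 2 + 2 + 4 + 4 + 1 = 30.
30 ÷ 2 = 15 beats.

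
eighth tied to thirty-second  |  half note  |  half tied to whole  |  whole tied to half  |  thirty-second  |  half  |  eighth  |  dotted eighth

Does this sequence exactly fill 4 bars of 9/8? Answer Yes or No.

One bar of 9/8 = 36 thirty-second notes, so 4 bars = 144.
In thirty-second notes: eighth tied to thirty-second (eighth + thirty-second) = 5; half note = 16; half tied to whole (half + whole) = 48; whole tied to half (whole + half) = 48; thirty-second = 1; half = 16; eighth = 4; dotted eighth = 6.
Sum: 5 + 16 + 48 + 48 + 1 + 16 + 4 + 6 = 144.
144 equals 144, so the answer is Yes.

Yes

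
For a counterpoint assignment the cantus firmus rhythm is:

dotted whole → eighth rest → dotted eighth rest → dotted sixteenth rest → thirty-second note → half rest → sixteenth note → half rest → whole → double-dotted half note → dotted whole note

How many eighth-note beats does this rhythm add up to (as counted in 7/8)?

51

One eighth-note beat = 4 thirty-second notes.
In thirty-second notes: dotted whole = 48; eighth rest = 4; dotted eighth rest = 6; dotted sixteenth rest = 3; thirty-second note = 1; half rest = 16; sixteenth note = 2; half rest = 16; whole = 32; double-dotted half note = 28; dotted whole note = 48.
Adding: 48 + 4 + 6 + 3 + 1 + 16 + 2 + 16 + 32 + 28 + 48 = 204.
204 ÷ 4 = 51 beats.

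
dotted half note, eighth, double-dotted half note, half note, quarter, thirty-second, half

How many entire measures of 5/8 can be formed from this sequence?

4

One bar of 5/8 = 20 thirty-second notes.
Working in thirty-second notes: dotted half note = 24; eighth = 4; double-dotted half note = 28; half note = 16; quarter = 8; thirty-second = 1; half = 16.
Adding: 24 + 4 + 28 + 16 + 8 + 1 + 16 = 97.
97 ÷ 20 = 4 complete bars with 17 left over.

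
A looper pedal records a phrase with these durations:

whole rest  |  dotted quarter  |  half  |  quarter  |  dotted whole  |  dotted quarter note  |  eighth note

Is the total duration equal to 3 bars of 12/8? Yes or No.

No

One bar of 12/8 = 12 eighth notes, so 3 bars = 36.
Convert each value to eighth notes: whole rest = 8; dotted quarter = 3; half = 4; quarter = 2; dotted whole = 12; dotted quarter note = 3; eighth note = 1.
Adding: 8 + 3 + 4 + 2 + 12 + 3 + 1 = 33.
33 falls short of 36, so the answer is No.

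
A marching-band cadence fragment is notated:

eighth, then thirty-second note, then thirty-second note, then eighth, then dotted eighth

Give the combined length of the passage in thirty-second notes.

Working in thirty-second notes: eighth = 4; thirty-second note = 1; thirty-second note = 1; eighth = 4; dotted eighth = 6.
Adding: 4 + 1 + 1 + 4 + 6 = 16 thirty-second notes.

16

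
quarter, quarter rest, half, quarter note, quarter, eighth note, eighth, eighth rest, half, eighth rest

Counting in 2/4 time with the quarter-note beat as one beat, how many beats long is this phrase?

10

One quarter-note beat = 2 eighth notes.
Express everything in eighth notes: quarter = 2; quarter rest = 2; half = 4; quarter note = 2; quarter = 2; eighth note = 1; eighth = 1; eighth rest = 1; half = 4; eighth rest = 1.
Altogether 2 + 2 + 4 + 2 + 2 + 1 + 1 + 1 + 4 + 1 = 20.
20 ÷ 2 = 10 beats.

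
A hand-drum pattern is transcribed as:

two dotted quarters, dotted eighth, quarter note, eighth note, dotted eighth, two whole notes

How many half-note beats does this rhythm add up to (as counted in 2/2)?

7

One half-note beat = 8 sixteenth notes.
In sixteenth notes: dotted quarter = 6; dotted quarter = 6; dotted eighth = 3; quarter note = 4; eighth note = 2; dotted eighth = 3; whole note = 16; whole note = 16.
Total: 6 + 6 + 3 + 4 + 2 + 3 + 16 + 16 = 56.
56 ÷ 8 = 7 beats.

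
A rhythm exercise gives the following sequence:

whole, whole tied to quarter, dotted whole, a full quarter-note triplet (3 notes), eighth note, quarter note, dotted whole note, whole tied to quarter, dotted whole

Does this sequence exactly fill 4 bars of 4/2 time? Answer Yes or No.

One bar of 4/2 = 16 eighth notes, so 4 bars = 64.
Express everything in eighth notes: whole = 8; whole tied to quarter (whole + quarter) = 10; dotted whole = 12; a full quarter-note triplet (3 notes) (three triplet quarters span one half) = 4; eighth note = 1; quarter note = 2; dotted whole note = 12; whole tied to quarter (whole + quarter) = 10; dotted whole = 12.
Total: 8 + 10 + 12 + 4 + 1 + 2 + 12 + 10 + 12 = 71.
71 exceeds 64, so the answer is No.

No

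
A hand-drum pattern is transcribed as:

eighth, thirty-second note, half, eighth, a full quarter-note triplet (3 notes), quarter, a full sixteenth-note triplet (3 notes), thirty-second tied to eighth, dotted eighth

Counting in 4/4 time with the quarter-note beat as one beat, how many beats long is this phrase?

One quarter-note beat = 8 thirty-second notes.
In thirty-second notes: eighth = 4; thirty-second note = 1; half = 16; eighth = 4; a full quarter-note triplet (3 notes) (three triplet quarters span one half) = 16; quarter = 8; a full sixteenth-note triplet (3 notes) (three triplet sixteenths span one eighth) = 4; thirty-second tied to eighth (thirty-second + eighth) = 5; dotted eighth = 6.
Sum: 4 + 1 + 16 + 4 + 16 + 8 + 4 + 5 + 6 = 64.
64 ÷ 8 = 8 beats.

8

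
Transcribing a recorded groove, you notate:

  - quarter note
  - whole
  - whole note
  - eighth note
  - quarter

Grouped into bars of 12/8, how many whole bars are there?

1

One bar of 12/8 = 12 eighth notes.
Express everything in eighth notes: quarter note = 2; whole = 8; whole note = 8; eighth note = 1; quarter = 2.
Sum: 2 + 8 + 8 + 1 + 2 = 21.
21 ÷ 12 = 1 complete bar with 9 left over.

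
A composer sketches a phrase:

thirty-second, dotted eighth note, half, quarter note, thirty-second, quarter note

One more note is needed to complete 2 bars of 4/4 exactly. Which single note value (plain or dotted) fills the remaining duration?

2 bars of 4/4 = 64 thirty-second notes.
In thirty-second notes: thirty-second = 1; dotted eighth note = 6; half = 16; quarter note = 8; thirty-second = 1; quarter note = 8.
Altogether 1 + 6 + 16 + 8 + 1 + 8 = 40.
Remaining: 64 − 40 = 24 thirty-second notes, which is a dotted half note.

dotted half note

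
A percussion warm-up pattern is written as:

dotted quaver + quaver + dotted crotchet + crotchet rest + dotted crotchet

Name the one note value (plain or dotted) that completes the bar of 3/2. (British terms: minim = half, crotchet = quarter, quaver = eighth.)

The bar of 3/2 = 24 sixteenth notes.
Convert each value to sixteenth notes: dotted quaver = 3; quaver = 2; dotted crotchet = 6; crotchet rest = 4; dotted crotchet = 6.
Total: 3 + 2 + 6 + 4 + 6 = 21.
Remaining: 24 − 21 = 3 sixteenth notes, which is a dotted eighth note.

dotted eighth note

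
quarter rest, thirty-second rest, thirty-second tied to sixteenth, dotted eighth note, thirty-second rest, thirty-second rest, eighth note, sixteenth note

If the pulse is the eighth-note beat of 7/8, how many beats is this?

6.5

One eighth-note beat = 4 thirty-second notes.
Each duration in thirty-second notes: quarter rest = 8; thirty-second rest = 1; thirty-second tied to sixteenth (thirty-second + sixteenth) = 3; dotted eighth note = 6; thirty-second rest = 1; thirty-second rest = 1; eighth note = 4; sixteenth note = 2.
Altogether 8 + 1 + 3 + 6 + 1 + 1 + 4 + 2 = 26.
26 ÷ 4 = 6.5 beats.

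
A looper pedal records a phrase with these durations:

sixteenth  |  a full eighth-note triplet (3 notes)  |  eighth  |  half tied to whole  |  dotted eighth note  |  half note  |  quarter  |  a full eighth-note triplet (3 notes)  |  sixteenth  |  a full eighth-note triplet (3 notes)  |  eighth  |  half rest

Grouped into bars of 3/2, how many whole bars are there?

2

One bar of 3/2 = 24 sixteenth notes.
In sixteenth notes: sixteenth = 1; a full eighth-note triplet (3 notes) (three triplet eighths span one quarter) = 4; eighth = 2; half tied to whole (half + whole) = 24; dotted eighth note = 3; half note = 8; quarter = 4; a full eighth-note triplet (3 notes) (three triplet eighths span one quarter) = 4; sixteenth = 1; a full eighth-note triplet (3 notes) (three triplet eighths span one quarter) = 4; eighth = 2; half rest = 8.
Altogether 1 + 4 + 2 + 24 + 3 + 8 + 4 + 4 + 1 + 4 + 2 + 8 = 65.
65 ÷ 24 = 2 complete bars with 17 left over.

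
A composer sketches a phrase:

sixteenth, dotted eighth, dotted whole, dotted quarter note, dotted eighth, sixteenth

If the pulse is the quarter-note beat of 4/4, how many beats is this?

9.5

One quarter-note beat = 4 sixteenth notes.
Express everything in sixteenth notes: sixteenth = 1; dotted eighth = 3; dotted whole = 24; dotted quarter note = 6; dotted eighth = 3; sixteenth = 1.
Altogether 1 + 3 + 24 + 6 + 3 + 1 = 38.
38 ÷ 4 = 9.5 beats.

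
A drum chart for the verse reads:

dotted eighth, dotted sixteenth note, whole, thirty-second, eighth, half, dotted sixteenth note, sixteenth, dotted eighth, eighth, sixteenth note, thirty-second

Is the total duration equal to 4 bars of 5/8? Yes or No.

One bar of 5/8 = 20 thirty-second notes, so 4 bars = 80.
Convert each value to thirty-second notes: dotted eighth = 6; dotted sixteenth note = 3; whole = 32; thirty-second = 1; eighth = 4; half = 16; dotted sixteenth note = 3; sixteenth = 2; dotted eighth = 6; eighth = 4; sixteenth note = 2; thirty-second = 1.
Altogether 6 + 3 + 32 + 1 + 4 + 16 + 3 + 2 + 6 + 4 + 2 + 1 = 80.
80 equals 80, so the answer is Yes.

Yes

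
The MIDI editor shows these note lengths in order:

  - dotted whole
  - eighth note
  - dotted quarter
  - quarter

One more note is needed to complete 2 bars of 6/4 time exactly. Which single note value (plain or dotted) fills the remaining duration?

dotted half note

2 bars of 6/4 = 24 eighth notes.
Working in eighth notes: dotted whole = 12; eighth note = 1; dotted quarter = 3; quarter = 2.
Total: 12 + 1 + 3 + 2 = 18.
Remaining: 24 − 18 = 6 eighth notes, which is a dotted half note.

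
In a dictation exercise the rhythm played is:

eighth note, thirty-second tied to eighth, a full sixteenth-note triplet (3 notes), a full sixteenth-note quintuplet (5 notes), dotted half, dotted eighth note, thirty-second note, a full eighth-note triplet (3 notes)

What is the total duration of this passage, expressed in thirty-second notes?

60

Convert each value to thirty-second notes: eighth note = 4; thirty-second tied to eighth (thirty-second + eighth) = 5; a full sixteenth-note triplet (3 notes) (three triplet sixteenths span one eighth) = 4; a full sixteenth-note quintuplet (5 notes) (five quintuplet sixteenths span one quarter) = 8; dotted half = 24; dotted eighth note = 6; thirty-second note = 1; a full eighth-note triplet (3 notes) (three triplet eighths span one quarter) = 8.
Total: 4 + 5 + 4 + 8 + 24 + 6 + 1 + 8 = 60 thirty-second notes.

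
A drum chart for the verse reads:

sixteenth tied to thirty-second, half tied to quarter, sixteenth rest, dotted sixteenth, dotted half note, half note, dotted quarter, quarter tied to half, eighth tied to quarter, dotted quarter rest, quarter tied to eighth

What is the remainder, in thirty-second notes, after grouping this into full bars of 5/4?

One bar of 5/4 = 40 thirty-second notes.
Express everything in thirty-second notes: sixteenth tied to thirty-second (sixteenth + thirty-second) = 3; half tied to quarter (half + quarter) = 24; sixteenth rest = 2; dotted sixteenth = 3; dotted half note = 24; half note = 16; dotted quarter = 12; quarter tied to half (quarter + half) = 24; eighth tied to quarter (eighth + quarter) = 12; dotted quarter rest = 12; quarter tied to eighth (quarter + eighth) = 12.
Altogether 3 + 24 + 2 + 3 + 24 + 16 + 12 + 24 + 12 + 12 + 12 = 144.
144 ÷ 40 = 3 complete bars with 24 thirty-second notes remaining.

24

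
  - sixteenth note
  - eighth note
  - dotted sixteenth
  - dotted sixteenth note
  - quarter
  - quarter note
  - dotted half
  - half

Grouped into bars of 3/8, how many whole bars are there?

5

One bar of 3/8 = 12 thirty-second notes.
Working in thirty-second notes: sixteenth note = 2; eighth note = 4; dotted sixteenth = 3; dotted sixteenth note = 3; quarter = 8; quarter note = 8; dotted half = 24; half = 16.
Altogether 2 + 4 + 3 + 3 + 8 + 8 + 24 + 16 = 68.
68 ÷ 12 = 5 complete bars with 8 left over.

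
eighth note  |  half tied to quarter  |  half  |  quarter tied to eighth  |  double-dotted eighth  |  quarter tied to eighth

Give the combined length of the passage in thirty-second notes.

Working in thirty-second notes: eighth note = 4; half tied to quarter (half + quarter) = 24; half = 16; quarter tied to eighth (quarter + eighth) = 12; double-dotted eighth = 7; quarter tied to eighth (quarter + eighth) = 12.
Altogether 4 + 24 + 16 + 12 + 7 + 12 = 75 thirty-second notes.

75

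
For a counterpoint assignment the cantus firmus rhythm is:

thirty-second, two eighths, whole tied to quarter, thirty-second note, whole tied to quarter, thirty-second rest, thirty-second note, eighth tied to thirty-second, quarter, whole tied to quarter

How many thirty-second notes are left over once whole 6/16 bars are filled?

1

One bar of 6/16 = 12 thirty-second notes.
In thirty-second notes: thirty-second = 1; eighth = 4; eighth = 4; whole tied to quarter (whole + quarter) = 40; thirty-second note = 1; whole tied to quarter (whole + quarter) = 40; thirty-second rest = 1; thirty-second note = 1; eighth tied to thirty-second (eighth + thirty-second) = 5; quarter = 8; whole tied to quarter (whole + quarter) = 40.
Total: 1 + 4 + 4 + 40 + 1 + 40 + 1 + 1 + 5 + 8 + 40 = 145.
145 ÷ 12 = 12 complete bars with 1 thirty-second note remaining.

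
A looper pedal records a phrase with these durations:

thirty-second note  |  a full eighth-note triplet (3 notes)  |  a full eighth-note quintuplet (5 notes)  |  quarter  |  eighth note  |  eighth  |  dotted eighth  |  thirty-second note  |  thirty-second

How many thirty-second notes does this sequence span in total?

49

Working in thirty-second notes: thirty-second note = 1; a full eighth-note triplet (3 notes) (three triplet eighths span one quarter) = 8; a full eighth-note quintuplet (5 notes) (five quintuplet eighths span one half) = 16; quarter = 8; eighth note = 4; eighth = 4; dotted eighth = 6; thirty-second note = 1; thirty-second = 1.
Sum: 1 + 8 + 16 + 8 + 4 + 4 + 6 + 1 + 1 = 49 thirty-second notes.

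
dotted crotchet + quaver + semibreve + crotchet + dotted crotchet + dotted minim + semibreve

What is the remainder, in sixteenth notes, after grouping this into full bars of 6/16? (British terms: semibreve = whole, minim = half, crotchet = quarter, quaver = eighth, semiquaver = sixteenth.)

2

One bar of 6/16 = 3 eighth notes.
In eighth notes: dotted crotchet = 3; quaver = 1; semibreve = 8; crotchet = 2; dotted crotchet = 3; dotted minim = 6; semibreve = 8.
Total: 3 + 1 + 8 + 2 + 3 + 6 + 8 = 31.
31 ÷ 3 = 10 complete bars with 1 eighth note remaining = 2 sixteenth notes.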